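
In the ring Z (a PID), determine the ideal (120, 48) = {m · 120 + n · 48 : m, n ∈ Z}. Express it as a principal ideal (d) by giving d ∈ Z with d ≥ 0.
(120, 48) = (24); d = 24

In the PID Z, (a, b) is generated by gcd(a, b). Compute gcd(120, 48) with the extended Euclidean algorithm, tracking rows (r, s, t) with s·120 + t·48 = r:
  row A: (120, 1, 0)   [1·120 + 0·48 = 120]
  row B: (48, 0, 1)   [0·120 + 1·48 = 48]
  120 = 2·48 + 24   → row C = row A − 2·row B = (24, 1, −2)   [check: 1·120 − 2·48 = 24]
  48 = 2·24 + 0   → remainder 0, stop. gcd = 24 (last nonzero row C).
So gcd(120, 48) = 24, with Bézout identity 1·120 − 2·48 = 24. Containment (⊇): the Bézout identity exhibits 24 as an element of (120, 48), giving (24) ⊆ (120, 48). Containment (⊆): since 24 | 120 and 24 | 48 (120 = 24·5, 48 = 24·2), every Z-linear combination of 120 and 48 is divisible by 24, so (120, 48) ⊆ (24). Therefore (120, 48) = (24), d = 24.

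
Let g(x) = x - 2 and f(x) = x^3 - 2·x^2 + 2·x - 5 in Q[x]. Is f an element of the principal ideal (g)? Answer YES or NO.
In Q[x] the ideal (g) consists of all multiples of g, so f ∈ (g) iff g | f, i.e. iff the remainder of f on division by g is 0. Divide f by g (g is monic, so eliminate the leading term of the running remainder at each step):
  leading term x^3: subtract (x^2)·g(x) = x^3 - 2·x^2, leaving 2·x - 5
  leading term 2·x: subtract (2)·g(x) = 2·x - 4, leaving -1
The remainder r(x) = -1 ≠ 0 (and deg r < deg g), so g ∤ f, i.e. f ∉ (g).

Final answer: NO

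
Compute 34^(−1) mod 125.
Apply the extended Euclidean algorithm to (125, 34), tracking rows (r, s, t) with s·125 + t·34 = r. Each division r_prev = q·r_cur + r_new produces the new row as (previous row) − q·(current row):
  row A: (125, 1, 0)   [1·125 + 0·34 = 125]
  row B: (34, 0, 1)   [0·125 + 1·34 = 34]
  125 = 3·34 + 23   → row C = row A − 3·row B = (23, 1, −3)   [check: 1·125 − 3·34 = 23]
  34 = 1·23 + 11   → row D = row B − 1·row C = (11, −1, 4)   [check: −1·125 + 4·34 = 11]
  23 = 2·11 + 1   → row E = row C − 2·row D = (1, 3, −11)   [check: 3·125 − 11·34 = 1]
  11 = 11·1 + 0   → remainder 0, stop. gcd = 1 (last nonzero row E).
The gcd is 1, so 34 is invertible mod 125. The last nonzero row gives 3·125 − 11·34 = 1, so t = −11. So 34^(−1) ≡ −11 ≡ 114 (mod 125). Verify: 34 · 114 = 3876 ≡ 1 (mod 125). ✓

Final answer: 34^(−1) ≡ 114 (mod 125)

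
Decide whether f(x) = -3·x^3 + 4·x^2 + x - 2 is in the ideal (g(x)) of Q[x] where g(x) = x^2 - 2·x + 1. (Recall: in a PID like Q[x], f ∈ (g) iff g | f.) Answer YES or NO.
In Q[x] the ideal (g) consists of all multiples of g, so f ∈ (g) iff g | f, i.e. iff the remainder of f on division by g is 0. Divide f by g (g is monic, so eliminate the leading term of the running remainder at each step):
  leading term -3·x^3: subtract (-3·x)·g(x) = -3·x^3 + 6·x^2 - 3·x, leaving -2·x^2 + 4·x - 2
  leading term -2·x^2: subtract (-2)·g(x) = -2·x^2 + 4·x - 2, leaving 0
The remainder is 0, so f(x) = g(x) · h(x) with h(x) = -3·x - 2. Hence g | f, i.e. f ∈ (g).

Final answer: YES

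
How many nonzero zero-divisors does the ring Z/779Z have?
Z/779Z has 58 nonzero zero-divisors

In Z/779Z each nonzero element is either a unit (gcd with 779 is 1) or a zero-divisor (gcd > 1). The number of units is φ(779): factorise 779 = 19 · 41, so φ(779) = (19 − 1) · (41 − 1) = 18 · 40 = 720. The nonzero elements number 779 − 1 = 778. Hence the nonzero zero-divisors number 778 − 720 = 58.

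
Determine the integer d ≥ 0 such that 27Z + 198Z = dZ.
(27, 198) = (9); d = 9

In the PID Z, (a, b) is generated by gcd(a, b). Compute gcd(198, 27) with the extended Euclidean algorithm, tracking rows (r, s, t) with s·198 + t·27 = r:
  row A: (198, 1, 0)   [1·198 + 0·27 = 198]
  row B: (27, 0, 1)   [0·198 + 1·27 = 27]
  198 = 7·27 + 9   → row C = row A − 7·row B = (9, 1, −7)   [check: 1·198 − 7·27 = 9]
  27 = 3·9 + 0   → remainder 0, stop. gcd = 9 (last nonzero row C).
So gcd(27, 198) = 9, with Bézout identity 1·198 − 7·27 = 9. Containment (⊇): the Bézout identity exhibits 9 as an element of (27, 198), giving (9) ⊆ (27, 198). Containment (⊆): since 9 | 27 and 9 | 198 (27 = 9·3, 198 = 9·22), every Z-linear combination of 27 and 198 is divisible by 9, so (27, 198) ⊆ (9). Therefore (27, 198) = (9), d = 9.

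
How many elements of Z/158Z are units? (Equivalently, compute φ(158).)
Z/158Z has φ(158) = 78 units

An element a ∈ Z/158Z is a unit iff gcd(a, 158) = 1, so the number of units is φ(158). φ is multiplicative, with φ(p^e) = p^e − p^(e−1). Factorise 158 = 2 · 79. Then
  φ(158) = (2 − 1) · (79 − 1) = 1 · 78 = 78.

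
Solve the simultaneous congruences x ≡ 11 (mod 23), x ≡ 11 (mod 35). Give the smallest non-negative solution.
x ≡ 11 (mod 805); the representative in [0, 805) is 11

The moduli 23, 35 are pairwise coprime, so by the CRT there is a unique solution mod 23·35 = 805.
Solve by successive substitution. Start with x ≡ 11 (mod 23).
  Combine with x ≡ 11 (mod 35): write x = 11 + 23·t and require 11 + 23·t ≡ 11 (mod 35), i.e. 23·t ≡ 11 − 11 ≡ 0 (mod 35). Since 23^(−1) ≡ 32 (mod 35), t ≡ 32·0 ≡ 0 (mod 35). So x ≡ 11 + 23·0 = 11 (mod 805).
Unique solution in [0, 805): x = 11.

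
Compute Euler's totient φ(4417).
φ is multiplicative, with φ(p^e) = p^e − p^(e−1). Factorise 4417 = 7 · 631. Then
  φ(4417) = (7 − 1) · (631 − 1) = 6 · 630 = 3780.

Final answer: φ(4417) = 3780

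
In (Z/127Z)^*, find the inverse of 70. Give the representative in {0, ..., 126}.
70^(−1) ≡ 49 (mod 127)

Apply the extended Euclidean algorithm to (127, 70), tracking rows (r, s, t) with s·127 + t·70 = r. Each division r_prev = q·r_cur + r_new produces the new row as (previous row) − q·(current row):
  row A: (127, 1, 0)   [1·127 + 0·70 = 127]
  row B: (70, 0, 1)   [0·127 + 1·70 = 70]
  127 = 1·70 + 57   → row C = row A − 1·row B = (57, 1, −1)   [check: 1·127 − 1·70 = 57]
  70 = 1·57 + 13   → row D = row B − 1·row C = (13, −1, 2)   [check: −1·127 + 2·70 = 13]
  57 = 4·13 + 5   → row E = row C − 4·row D = (5, 5, −9)   [check: 5·127 − 9·70 = 5]
  13 = 2·5 + 3   → row F = row D − 2·row E = (3, −11, 20)   [check: −11·127 + 20·70 = 3]
  5 = 1·3 + 2   → row G = row E − 1·row F = (2, 16, −29)   [check: 16·127 − 29·70 = 2]
  3 = 1·2 + 1   → row H = row F − 1·row G = (1, −27, 49)   [check: −27·127 + 49·70 = 1]
  2 = 2·1 + 0   → remainder 0, stop. gcd = 1 (last nonzero row H).
The gcd is 1, so 70 is invertible mod 127. The last nonzero row gives −27·127 + 49·70 = 1, so t = 49. So 70^(−1) ≡ 49 (mod 127). Verify: 70 · 49 = 3430 ≡ 1 (mod 127). ✓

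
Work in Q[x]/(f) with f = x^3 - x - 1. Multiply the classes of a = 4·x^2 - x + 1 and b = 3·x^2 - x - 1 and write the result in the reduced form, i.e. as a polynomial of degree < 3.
First multiply in Q[x] without reducing: a · b = 12·x^4 - 7·x^3 - 1. Now divide by f(x) = x^3 - x - 1, eliminating the leading term at each step:
  leading term 12·x^4: subtract (12·x)·f(x) = 12·x^4 - 12·x^2 - 12·x, leaving -7·x^3 + 12·x^2 + 12·x - 1
  leading term -7·x^3: subtract (-7)·f(x) = -7·x^3 + 7·x + 7, leaving 12·x^2 + 5·x - 8
The degree is now < 3, so this is the remainder. Hence a · b ≡ 12·x^2 + 5·x - 8 in Q[x]/(f).

Final answer: a · b ≡ 12·x^2 + 5·x - 8 (mod f(x))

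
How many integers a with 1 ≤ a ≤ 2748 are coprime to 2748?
912

The number of a ∈ {1, ..., 2748} with gcd(a, 2748) = 1 is by definition Euler's totient φ(2748). φ is multiplicative, with φ(p^e) = p^e − p^(e−1). Factorise 2748 = 2^2 · 3 · 229. Then
  φ(2748) = (2^2 − 2^1) · (3 − 1) · (229 − 1) = 2 · 2 · 228 = 912.
So there are 912 such integers.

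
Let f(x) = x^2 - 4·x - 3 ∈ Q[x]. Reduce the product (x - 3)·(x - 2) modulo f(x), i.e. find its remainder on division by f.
First multiply in Q[x] without reducing: a · b = x^2 - 5·x + 6. Now divide by f(x) = x^2 - 4·x - 3, eliminating the leading term at each step:
  leading term x^2: subtract (1)·f(x) = x^2 - 4·x - 3, leaving 9 - x
The degree is now < 2, so this is the remainder. Hence a · b ≡ 9 - x in Q[x]/(f).

Final answer: a · b ≡ 9 - x (mod f(x))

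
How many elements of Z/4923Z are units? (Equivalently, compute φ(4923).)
An element a ∈ Z/4923Z is a unit iff gcd(a, 4923) = 1, so the number of units is φ(4923). φ is multiplicative, with φ(p^e) = p^e − p^(e−1). Factorise 4923 = 3^2 · 547. Then
  φ(4923) = (3^2 − 3^1) · (547 − 1) = 6 · 546 = 3276.

Final answer: Z/4923Z has φ(4923) = 3276 units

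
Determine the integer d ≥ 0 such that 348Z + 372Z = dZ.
(348, 372) = (12); d = 12

In the PID Z, (a, b) is generated by gcd(a, b). Compute gcd(372, 348) with the extended Euclidean algorithm, tracking rows (r, s, t) with s·372 + t·348 = r:
  row A: (372, 1, 0)   [1·372 + 0·348 = 372]
  row B: (348, 0, 1)   [0·372 + 1·348 = 348]
  372 = 1·348 + 24   → row C = row A − 1·row B = (24, 1, −1)   [check: 1·372 − 1·348 = 24]
  348 = 14·24 + 12   → row D = row B − 14·row C = (12, −14, 15)   [check: −14·372 + 15·348 = 12]
  24 = 2·12 + 0   → remainder 0, stop. gcd = 12 (last nonzero row D).
So gcd(348, 372) = 12, with Bézout identity −14·372 + 15·348 = 12. Containment (⊇): the Bézout identity exhibits 12 as an element of (348, 372), giving (12) ⊆ (348, 372). Containment (⊆): since 12 | 348 and 12 | 372 (348 = 12·29, 372 = 12·31), every Z-linear combination of 348 and 372 is divisible by 12, so (348, 372) ⊆ (12). Therefore (348, 372) = (12), d = 12.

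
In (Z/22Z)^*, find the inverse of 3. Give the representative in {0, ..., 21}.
Apply the extended Euclidean algorithm to (22, 3), tracking rows (r, s, t) with s·22 + t·3 = r. Each division r_prev = q·r_cur + r_new produces the new row as (previous row) − q·(current row):
  row A: (22, 1, 0)   [1·22 + 0·3 = 22]
  row B: (3, 0, 1)   [0·22 + 1·3 = 3]
  22 = 7·3 + 1   → row C = row A − 7·row B = (1, 1, −7)   [check: 1·22 − 7·3 = 1]
  3 = 3·1 + 0   → remainder 0, stop. gcd = 1 (last nonzero row C).
The gcd is 1, so 3 is invertible mod 22. The last nonzero row gives 1·22 − 7·3 = 1, so t = −7. So 3^(−1) ≡ −7 ≡ 15 (mod 22). Verify: 3 · 15 = 45 ≡ 1 (mod 22). ✓

Final answer: 3^(−1) ≡ 15 (mod 22)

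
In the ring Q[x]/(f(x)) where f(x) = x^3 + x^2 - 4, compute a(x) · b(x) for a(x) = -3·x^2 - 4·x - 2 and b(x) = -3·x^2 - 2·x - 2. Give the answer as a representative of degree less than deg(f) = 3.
a · b ≡ 11·x^2 + 48·x + 40 (mod f(x))

First multiply in Q[x] without reducing: a · b = 9·x^4 + 18·x^3 + 20·x^2 + 12·x + 4. Now divide by f(x) = x^3 + x^2 - 4, eliminating the leading term at each step:
  leading term 9·x^4: subtract (9·x)·f(x) = 9·x^4 + 9·x^3 - 36·x, leaving 9·x^3 + 20·x^2 + 48·x + 4
  leading term 9·x^3: subtract (9)·f(x) = 9·x^3 + 9·x^2 - 36, leaving 11·x^2 + 48·x + 40
The degree is now < 3, so this is the remainder. Hence a · b ≡ 11·x^2 + 48·x + 40 in Q[x]/(f).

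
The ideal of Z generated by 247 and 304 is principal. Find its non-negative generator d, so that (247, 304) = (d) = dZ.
In the PID Z, (a, b) is generated by gcd(a, b). Compute gcd(304, 247) with the extended Euclidean algorithm, tracking rows (r, s, t) with s·304 + t·247 = r:
  row A: (304, 1, 0)   [1·304 + 0·247 = 304]
  row B: (247, 0, 1)   [0·304 + 1·247 = 247]
  304 = 1·247 + 57   → row C = row A − 1·row B = (57, 1, −1)   [check: 1·304 − 1·247 = 57]
  247 = 4·57 + 19   → row D = row B − 4·row C = (19, −4, 5)   [check: −4·304 + 5·247 = 19]
  57 = 3·19 + 0   → remainder 0, stop. gcd = 19 (last nonzero row D).
So gcd(247, 304) = 19, with Bézout identity −4·304 + 5·247 = 19. Containment (⊇): the Bézout identity exhibits 19 as an element of (247, 304), giving (19) ⊆ (247, 304). Containment (⊆): since 19 | 247 and 19 | 304 (247 = 19·13, 304 = 19·16), every Z-linear combination of 247 and 304 is divisible by 19, so (247, 304) ⊆ (19). Therefore (247, 304) = (19), d = 19.

Final answer: (247, 304) = (19); d = 19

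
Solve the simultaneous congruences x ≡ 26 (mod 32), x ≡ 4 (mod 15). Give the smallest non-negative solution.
x ≡ 154 (mod 480); the representative in [0, 480) is 154

The moduli 32, 15 are pairwise coprime, so by the CRT there is a unique solution mod 32·15 = 480.
Solve by successive substitution. Start with x ≡ 26 (mod 32).
  Combine with x ≡ 4 (mod 15): write x = 26 + 32·t and require 26 + 32·t ≡ 4 (mod 15), i.e. 32·t ≡ 4 − 26 ≡ 8 (mod 15). Since 32^(−1) ≡ 8 (mod 15) (32 ≡ 2 (mod 15)), t ≡ 8·8 ≡ 4 (mod 15). So x ≡ 26 + 32·4 = 154 (mod 480).
Unique solution in [0, 480): x = 154.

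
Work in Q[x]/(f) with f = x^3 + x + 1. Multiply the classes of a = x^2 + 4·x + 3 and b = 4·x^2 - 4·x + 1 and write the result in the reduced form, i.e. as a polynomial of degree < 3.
a · b ≡ -7·x^2 - 24·x - 9 (mod f(x))

First multiply in Q[x] without reducing: a · b = 4·x^4 + 12·x^3 - 3·x^2 - 8·x + 3. Now divide by f(x) = x^3 + x + 1, eliminating the leading term at each step:
  leading term 4·x^4: subtract (4·x)·f(x) = 4·x^4 + 4·x^2 + 4·x, leaving 12·x^3 - 7·x^2 - 12·x + 3
  leading term 12·x^3: subtract (12)·f(x) = 12·x^3 + 12·x + 12, leaving -7·x^2 - 24·x - 9
The degree is now < 3, so this is the remainder. Hence a · b ≡ -7·x^2 - 24·x - 9 in Q[x]/(f).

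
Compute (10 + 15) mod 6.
1

Reduce the summands first: 10 ≡ 4, 15 ≡ 3 (mod 6), so 10 + 15 ≡ 4 + 3 (mod 6). 4 + 3 = 7; 7 = 1·6 + 1, so (10 + 15) mod 6 = 1.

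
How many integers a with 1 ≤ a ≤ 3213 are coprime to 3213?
1728

The number of a ∈ {1, ..., 3213} with gcd(a, 3213) = 1 is by definition Euler's totient φ(3213). φ is multiplicative, with φ(p^e) = p^e − p^(e−1). Factorise 3213 = 3^3 · 7 · 17. Then
  φ(3213) = (3^3 − 3^2) · (7 − 1) · (17 − 1) = 18 · 6 · 16 = 1728.
So there are 1728 such integers.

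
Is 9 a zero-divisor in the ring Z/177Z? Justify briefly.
gcd(9, 177) = 3 > 1, so 9 is not a unit in Z/177Z. In Z/nZ every nonzero non-unit is a zero-divisor: explicitly, take b = 177/gcd = 59 ≠ 0 (mod 177); then 9·59 = 531 = 3·177, i.e. 9·59 ≡ 0 (mod 177). So 9 is a zero-divisor.

Final answer: YES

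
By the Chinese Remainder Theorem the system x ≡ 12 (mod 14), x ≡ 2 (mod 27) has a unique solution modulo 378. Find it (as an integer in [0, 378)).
The moduli 14, 27 are pairwise coprime, so by the CRT there is a unique solution mod 14·27 = 378.
Solve by successive substitution. Start with x ≡ 12 (mod 14).
  Combine with x ≡ 2 (mod 27): write x = 12 + 14·t and require 12 + 14·t ≡ 2 (mod 27), i.e. 14·t ≡ 2 − 12 ≡ 17 (mod 27). Since 14^(−1) ≡ 2 (mod 27), t ≡ 2·17 ≡ 7 (mod 27). So x ≡ 12 + 14·7 = 110 (mod 378).
Unique solution in [0, 378): x = 110.

Final answer: x ≡ 110 (mod 378); the representative in [0, 378) is 110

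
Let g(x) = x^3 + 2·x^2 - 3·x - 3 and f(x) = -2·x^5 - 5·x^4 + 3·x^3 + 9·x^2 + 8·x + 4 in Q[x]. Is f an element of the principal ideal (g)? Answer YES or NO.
In Q[x] the ideal (g) consists of all multiples of g, so f ∈ (g) iff g | f, i.e. iff the remainder of f on division by g is 0. Divide f by g (g is monic, so eliminate the leading term of the running remainder at each step):
  leading term -2·x^5: subtract (-2·x^2)·g(x) = -2·x^5 - 4·x^4 + 6·x^3 + 6·x^2, leaving -x^4 - 3·x^3 + 3·x^2 + 8·x + 4
  leading term -x^4: subtract (-x)·g(x) = -x^4 - 2·x^3 + 3·x^2 + 3·x, leaving -x^3 + 5·x + 4
  leading term -x^3: subtract (-1)·g(x) = -x^3 - 2·x^2 + 3·x + 3, leaving 2·x^2 + 2·x + 1
The remainder r(x) = 2·x^2 + 2·x + 1 ≠ 0 (and deg r < deg g), so g ∤ f, i.e. f ∉ (g).

Final answer: NO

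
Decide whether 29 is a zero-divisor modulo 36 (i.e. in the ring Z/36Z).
NO

gcd(29, 36) = 1, so 29 is a unit in Z/36Z (it has a multiplicative inverse). A unit cannot be a zero-divisor: if 29·b ≡ 0 then multiplying both sides by 29^(−1) gives b ≡ 0. So 29 is not a zero-divisor.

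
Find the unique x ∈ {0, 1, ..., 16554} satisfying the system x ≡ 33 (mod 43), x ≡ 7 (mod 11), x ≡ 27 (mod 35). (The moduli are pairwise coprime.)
The moduli 43, 11, 35 are pairwise coprime, so by the CRT there is a unique solution mod 43·11·35 = 16555.
Solve by successive substitution. Start with x ≡ 33 (mod 43).
  Combine with x ≡ 7 (mod 11): write x = 33 + 43·t and require 33 + 43·t ≡ 7 (mod 11), i.e. 43·t ≡ 7 − 33 ≡ 7 (mod 11). Since 43^(−1) ≡ 10 (mod 11) (43 ≡ 10 (mod 11)), t ≡ 10·7 ≡ 4 (mod 11). So x ≡ 33 + 43·4 = 205 (mod 473).
  Combine with x ≡ 27 (mod 35): write x = 205 + 473·t and require 205 + 473·t ≡ 27 (mod 35), i.e. 473·t ≡ 27 − 205 ≡ 32 (mod 35). Since 473^(−1) ≡ 2 (mod 35) (473 ≡ 18 (mod 35)), t ≡ 2·32 ≡ 29 (mod 35). So x ≡ 205 + 473·29 = 13922 (mod 16555).
Unique solution in [0, 16555): x = 13922.

Final answer: x ≡ 13922 (mod 16555); the representative in [0, 16555) is 13922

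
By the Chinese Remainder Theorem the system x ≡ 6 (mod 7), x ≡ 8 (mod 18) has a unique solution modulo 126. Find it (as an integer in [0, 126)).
The moduli 7, 18 are pairwise coprime, so by the CRT there is a unique solution mod 7·18 = 126.
Solve by successive substitution. Start with x ≡ 6 (mod 7).
  Combine with x ≡ 8 (mod 18): write x = 6 + 7·t and require 6 + 7·t ≡ 8 (mod 18), i.e. 7·t ≡ 8 − 6 ≡ 2 (mod 18). Since 7^(−1) ≡ 13 (mod 18), t ≡ 13·2 ≡ 8 (mod 18). So x ≡ 6 + 7·8 = 62 (mod 126).
Unique solution in [0, 126): x = 62.

Final answer: x ≡ 62 (mod 126); the representative in [0, 126) is 62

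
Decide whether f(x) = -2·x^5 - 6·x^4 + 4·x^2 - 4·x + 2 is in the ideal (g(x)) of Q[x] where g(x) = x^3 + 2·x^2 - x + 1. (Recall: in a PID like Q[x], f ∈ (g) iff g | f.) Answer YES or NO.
YES

In Q[x] the ideal (g) consists of all multiples of g, so f ∈ (g) iff g | f, i.e. iff the remainder of f on division by g is 0. Divide f by g (g is monic, so eliminate the leading term of the running remainder at each step):
  leading term -2·x^5: subtract (-2·x^2)·g(x) = -2·x^5 - 4·x^4 + 2·x^3 - 2·x^2, leaving -2·x^4 - 2·x^3 + 6·x^2 - 4·x + 2
  leading term -2·x^4: subtract (-2·x)·g(x) = -2·x^4 - 4·x^3 + 2·x^2 - 2·x, leaving 2·x^3 + 4·x^2 - 2·x + 2
  leading term 2·x^3: subtract (2)·g(x) = 2·x^3 + 4·x^2 - 2·x + 2, leaving 0
The remainder is 0, so f(x) = g(x) · h(x) with h(x) = -2·x^2 - 2·x + 2. Hence g | f, i.e. f ∈ (g).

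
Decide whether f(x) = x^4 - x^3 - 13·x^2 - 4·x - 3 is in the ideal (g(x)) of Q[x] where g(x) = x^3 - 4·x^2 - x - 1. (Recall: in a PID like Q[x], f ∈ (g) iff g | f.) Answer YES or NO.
YES

In Q[x] the ideal (g) consists of all multiples of g, so f ∈ (g) iff g | f, i.e. iff the remainder of f on division by g is 0. Divide f by g (g is monic, so eliminate the leading term of the running remainder at each step):
  leading term x^4: subtract (x)·g(x) = x^4 - 4·x^3 - x^2 - x, leaving 3·x^3 - 12·x^2 - 3·x - 3
  leading term 3·x^3: subtract (3)·g(x) = 3·x^3 - 12·x^2 - 3·x - 3, leaving 0
The remainder is 0, so f(x) = g(x) · h(x) with h(x) = x + 3. Hence g | f, i.e. f ∈ (g).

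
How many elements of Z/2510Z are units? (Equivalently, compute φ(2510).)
An element a ∈ Z/2510Z is a unit iff gcd(a, 2510) = 1, so the number of units is φ(2510). φ is multiplicative, with φ(p^e) = p^e − p^(e−1). Factorise 2510 = 2 · 5 · 251. Then
  φ(2510) = (2 − 1) · (5 − 1) · (251 − 1) = 1 · 4 · 250 = 1000.

Final answer: Z/2510Z has φ(2510) = 1000 units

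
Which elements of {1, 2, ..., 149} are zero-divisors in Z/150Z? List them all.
An element a ∈ Z/150Z (with a ≠ 0) is a zero-divisor iff gcd(a, 150) > 1 (because a is a unit precisely when gcd(a, n) = 1, and in Z/nZ every nonzero, non-unit element is a zero-divisor). Scan a = 1, ..., 149 and keep those with gcd(a, 150) > 1:
  gcd(2, 150) = 2, gcd(3, 150) = 3, gcd(4, 150) = 2, gcd(5, 150) = 5, gcd(6, 150) = 6, gcd(8, 150) = 2, gcd(9, 150) = 3, gcd(10, 150) = 10, gcd(12, 150) = 6, gcd(14, 150) = 2, gcd(15, 150) = 15, gcd(16, 150) = 2, gcd(18, 150) = 6, gcd(20, 150) = 10, gcd(21, 150) = 3, gcd(22, 150) = 2, gcd(24, 150) = 6, gcd(25, 150) = 25, gcd(26, 150) = 2, gcd(27, 150) = 3, gcd(28, 150) = 2, gcd(30, 150) = 30, gcd(32, 150) = 2, gcd(33, 150) = 3, gcd(34, 150) = 2, gcd(35, 150) = 5, gcd(36, 150) = 6, gcd(38, 150) = 2, gcd(39, 150) = 3, gcd(40, 150) = 10, gcd(42, 150) = 6, gcd(44, 150) = 2, gcd(45, 150) = 15, gcd(46, 150) = 2, gcd(48, 150) = 6, gcd(50, 150) = 50, gcd(51, 150) = 3, gcd(52, 150) = 2, gcd(54, 150) = 6, gcd(55, 150) = 5, gcd(56, 150) = 2, gcd(57, 150) = 3, gcd(58, 150) = 2, gcd(60, 150) = 30, gcd(62, 150) = 2, gcd(63, 150) = 3, gcd(64, 150) = 2, gcd(65, 150) = 5, gcd(66, 150) = 6, gcd(68, 150) = 2, gcd(69, 150) = 3, gcd(70, 150) = 10, gcd(72, 150) = 6, gcd(74, 150) = 2, gcd(75, 150) = 75, gcd(76, 150) = 2, gcd(78, 150) = 6, gcd(80, 150) = 10, gcd(81, 150) = 3, gcd(82, 150) = 2, gcd(84, 150) = 6, gcd(85, 150) = 5, gcd(86, 150) = 2, gcd(87, 150) = 3, gcd(88, 150) = 2, gcd(90, 150) = 30, gcd(92, 150) = 2, gcd(93, 150) = 3, gcd(94, 150) = 2, gcd(95, 150) = 5, gcd(96, 150) = 6, gcd(98, 150) = 2, gcd(99, 150) = 3, gcd(100, 150) = 50, gcd(102, 150) = 6, gcd(104, 150) = 2, gcd(105, 150) = 15, gcd(106, 150) = 2, gcd(108, 150) = 6, gcd(110, 150) = 10, gcd(111, 150) = 3, gcd(112, 150) = 2, gcd(114, 150) = 6, gcd(115, 150) = 5, gcd(116, 150) = 2, gcd(117, 150) = 3, gcd(118, 150) = 2, gcd(120, 150) = 30, gcd(122, 150) = 2, gcd(123, 150) = 3, gcd(124, 150) = 2, gcd(125, 150) = 25, gcd(126, 150) = 6, gcd(128, 150) = 2, gcd(129, 150) = 3, gcd(130, 150) = 10, gcd(132, 150) = 6, gcd(134, 150) = 2, gcd(135, 150) = 15, gcd(136, 150) = 2, gcd(138, 150) = 6, gcd(140, 150) = 10, gcd(141, 150) = 3, gcd(142, 150) = 2, gcd(144, 150) = 6, gcd(145, 150) = 5, gcd(146, 150) = 2, gcd(147, 150) = 3, gcd(148, 150) = 2.
All other a ∈ {1, ..., 149} have gcd(a, 150) = 1 and are units. So the nonzero zero-divisors are exactly the 109 values of a appearing in this scan.

Final answer: nonzero zero-divisors of Z/150Z = {2, 3, 4, 5, 6, 8, 9, 10, 12, 14, 15, 16, 18, 20, 21, 22, 24, 25, 26, 27, 28, 30, 32, 33, 34, 35, 36, 38, 39, 40, 42, 44, 45, 46, 48, 50, 51, 52, 54, 55, 56, 57, 58, 60, 62, 63, 64, 65, 66, 68, 69, 70, 72, 74, 75, 76, 78, 80, 81, 82, 84, 85, 86, 87, 88, 90, 92, 93, 94, 95, 96, 98, 99, 100, 102, 104, 105, 106, 108, 110, 111, 112, 114, 115, 116, 117, 118, 120, 122, 123, 124, 125, 126, 128, 129, 130, 132, 134, 135, 136, 138, 140, 141, 142, 144, 145, 146, 147, 148}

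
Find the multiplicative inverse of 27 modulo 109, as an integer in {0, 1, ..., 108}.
Apply the extended Euclidean algorithm to (109, 27), tracking rows (r, s, t) with s·109 + t·27 = r. Each division r_prev = q·r_cur + r_new produces the new row as (previous row) − q·(current row):
  row A: (109, 1, 0)   [1·109 + 0·27 = 109]
  row B: (27, 0, 1)   [0·109 + 1·27 = 27]
  109 = 4·27 + 1   → row C = row A − 4·row B = (1, 1, −4)   [check: 1·109 − 4·27 = 1]
  27 = 27·1 + 0   → remainder 0, stop. gcd = 1 (last nonzero row C).
The gcd is 1, so 27 is invertible mod 109. The last nonzero row gives 1·109 − 4·27 = 1, so t = −4. So 27^(−1) ≡ −4 ≡ 105 (mod 109). Verify: 27 · 105 = 2835 ≡ 1 (mod 109). ✓

Final answer: 27^(−1) ≡ 105 (mod 109)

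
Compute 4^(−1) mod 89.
Apply the extended Euclidean algorithm to (89, 4), tracking rows (r, s, t) with s·89 + t·4 = r. Each division r_prev = q·r_cur + r_new produces the new row as (previous row) − q·(current row):
  row A: (89, 1, 0)   [1·89 + 0·4 = 89]
  row B: (4, 0, 1)   [0·89 + 1·4 = 4]
  89 = 22·4 + 1   → row C = row A − 22·row B = (1, 1, −22)   [check: 1·89 − 22·4 = 1]
  4 = 4·1 + 0   → remainder 0, stop. gcd = 1 (last nonzero row C).
The gcd is 1, so 4 is invertible mod 89. The last nonzero row gives 1·89 − 22·4 = 1, so t = −22. So 4^(−1) ≡ −22 ≡ 67 (mod 89). Verify: 4 · 67 = 268 ≡ 1 (mod 89). ✓

Final answer: 4^(−1) ≡ 67 (mod 89)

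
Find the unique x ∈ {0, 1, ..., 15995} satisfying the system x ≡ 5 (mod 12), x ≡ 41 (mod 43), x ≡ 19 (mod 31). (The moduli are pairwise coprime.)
The moduli 12, 43, 31 are pairwise coprime, so by the CRT there is a unique solution mod 12·43·31 = 15996.
Solve by successive substitution. Start with x ≡ 5 (mod 12).
  Combine with x ≡ 41 (mod 43): write x = 5 + 12·t and require 5 + 12·t ≡ 41 (mod 43), i.e. 12·t ≡ 41 − 5 ≡ 36 (mod 43). Since 12^(−1) ≡ 18 (mod 43), t ≡ 18·36 ≡ 3 (mod 43). So x ≡ 5 + 12·3 = 41 (mod 516).
  Combine with x ≡ 19 (mod 31): write x = 41 + 516·t and require 41 + 516·t ≡ 19 (mod 31), i.e. 516·t ≡ 19 − 41 ≡ 9 (mod 31). Since 516^(−1) ≡ 14 (mod 31) (516 ≡ 20 (mod 31)), t ≡ 14·9 ≡ 2 (mod 31). So x ≡ 41 + 516·2 = 1073 (mod 15996).
Unique solution in [0, 15996): x = 1073.

Final answer: x ≡ 1073 (mod 15996); the representative in [0, 15996) is 1073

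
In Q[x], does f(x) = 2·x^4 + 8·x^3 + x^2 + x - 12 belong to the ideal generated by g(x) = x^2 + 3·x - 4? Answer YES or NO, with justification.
In Q[x] the ideal (g) consists of all multiples of g, so f ∈ (g) iff g | f, i.e. iff the remainder of f on division by g is 0. Divide f by g (g is monic, so eliminate the leading term of the running remainder at each step):
  leading term 2·x^4: subtract (2·x^2)·g(x) = 2·x^4 + 6·x^3 - 8·x^2, leaving 2·x^3 + 9·x^2 + x - 12
  leading term 2·x^3: subtract (2·x)·g(x) = 2·x^3 + 6·x^2 - 8·x, leaving 3·x^2 + 9·x - 12
  leading term 3·x^2: subtract (3)·g(x) = 3·x^2 + 9·x - 12, leaving 0
The remainder is 0, so f(x) = g(x) · h(x) with h(x) = 2·x^2 + 2·x + 3. Hence g | f, i.e. f ∈ (g).

Final answer: YES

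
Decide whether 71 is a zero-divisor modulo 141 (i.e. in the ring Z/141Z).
NO

gcd(71, 141) = 1, so 71 is a unit in Z/141Z (it has a multiplicative inverse). A unit cannot be a zero-divisor: if 71·b ≡ 0 then multiplying both sides by 71^(−1) gives b ≡ 0. So 71 is not a zero-divisor.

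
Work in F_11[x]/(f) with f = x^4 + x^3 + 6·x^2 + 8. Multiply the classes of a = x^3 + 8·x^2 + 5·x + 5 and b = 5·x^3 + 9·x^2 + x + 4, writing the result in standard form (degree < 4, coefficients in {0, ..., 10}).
a · b ≡ 3·x^3 + 8·x^2 + 3·x + 4 (mod f(x))

Multiply as integer polynomials: a · b = 5·x^6 + 49·x^5 + 98·x^4 + 82·x^3 + 82·x^2 + 25·x + 20. Reducing coefficients mod 11: a · b ≡ 5·x^6 + 5·x^5 + 10·x^4 + 5·x^3 + 5·x^2 + 3·x + 9. Now divide by f(x) = x^4 + x^3 + 6·x^2 + 8 in F_11[x], eliminating the leading term at each step:
  leading term 5·x^6: subtract (5·x^2)·f(x) = 5·x^6 + 5·x^5 + 8·x^4 + 7·x^2, leaving 2·x^4 + 5·x^3 + 9·x^2 + 3·x + 9 (coefficients mod 11)
  leading term 2·x^4: subtract (2)·f(x) = 2·x^4 + 2·x^3 + x^2 + 5, leaving 3·x^3 + 8·x^2 + 3·x + 4 (coefficients mod 11)
The degree is now < 4, so this is the remainder. Hence a · b ≡ 3·x^3 + 8·x^2 + 3·x + 4 in F_11[x]/(f).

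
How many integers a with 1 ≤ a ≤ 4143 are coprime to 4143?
The number of a ∈ {1, ..., 4143} with gcd(a, 4143) = 1 is by definition Euler's totient φ(4143). φ is multiplicative, with φ(p^e) = p^e − p^(e−1). Factorise 4143 = 3 · 1381. Then
  φ(4143) = (3 − 1) · (1381 − 1) = 2 · 1380 = 2760.
So there are 2760 such integers.

Final answer: 2760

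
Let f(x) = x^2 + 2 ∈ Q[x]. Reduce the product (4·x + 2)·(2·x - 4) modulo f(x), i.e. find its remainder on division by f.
First multiply in Q[x] without reducing: a · b = 8·x^2 - 12·x - 8. Now divide by f(x) = x^2 + 2, eliminating the leading term at each step:
  leading term 8·x^2: subtract (8)·f(x) = 8·x^2 + 16, leaving -12·x - 24
The degree is now < 2, so this is the remainder. Hence a · b ≡ -12·x - 24 in Q[x]/(f).

Final answer: a · b ≡ -12·x - 24 (mod f(x))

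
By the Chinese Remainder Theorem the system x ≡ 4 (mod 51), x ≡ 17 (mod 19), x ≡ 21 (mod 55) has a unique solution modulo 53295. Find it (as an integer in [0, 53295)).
x ≡ 52381 (mod 53295); the representative in [0, 53295) is 52381

The moduli 51, 19, 55 are pairwise coprime, so by the CRT there is a unique solution mod 51·19·55 = 53295.
Solve by successive substitution. Start with x ≡ 4 (mod 51).
  Combine with x ≡ 17 (mod 19): write x = 4 + 51·t and require 4 + 51·t ≡ 17 (mod 19), i.e. 51·t ≡ 17 − 4 ≡ 13 (mod 19). Since 51^(−1) ≡ 3 (mod 19) (51 ≡ 13 (mod 19)), t ≡ 3·13 ≡ 1 (mod 19). So x ≡ 4 + 51·1 = 55 (mod 969).
  Combine with x ≡ 21 (mod 55): write x = 55 + 969·t and require 55 + 969·t ≡ 21 (mod 55), i.e. 969·t ≡ 21 − 55 ≡ 21 (mod 55). Since 969^(−1) ≡ 34 (mod 55) (969 ≡ 34 (mod 55)), t ≡ 34·21 ≡ 54 (mod 55). So x ≡ 55 + 969·54 = 52381 (mod 53295).
Unique solution in [0, 53295): x = 52381.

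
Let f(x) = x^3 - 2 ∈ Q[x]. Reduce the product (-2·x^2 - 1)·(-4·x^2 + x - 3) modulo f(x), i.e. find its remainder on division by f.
First multiply in Q[x] without reducing: a · b = 8·x^4 - 2·x^3 + 10·x^2 - x + 3. Now divide by f(x) = x^3 - 2, eliminating the leading term at each step:
  leading term 8·x^4: subtract (8·x)·f(x) = 8·x^4 - 16·x, leaving -2·x^3 + 10·x^2 + 15·x + 3
  leading term -2·x^3: subtract (-2)·f(x) = 4 - 2·x^3, leaving 10·x^2 + 15·x - 1
The degree is now < 3, so this is the remainder. Hence a · b ≡ 10·x^2 + 15·x - 1 in Q[x]/(f).

Final answer: a · b ≡ 10·x^2 + 15·x - 1 (mod f(x))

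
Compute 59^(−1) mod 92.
Apply the extended Euclidean algorithm to (92, 59), tracking rows (r, s, t) with s·92 + t·59 = r. Each division r_prev = q·r_cur + r_new produces the new row as (previous row) − q·(current row):
  row A: (92, 1, 0)   [1·92 + 0·59 = 92]
  row B: (59, 0, 1)   [0·92 + 1·59 = 59]
  92 = 1·59 + 33   → row C = row A − 1·row B = (33, 1, −1)   [check: 1·92 − 1·59 = 33]
  59 = 1·33 + 26   → row D = row B − 1·row C = (26, −1, 2)   [check: −1·92 + 2·59 = 26]
  33 = 1·26 + 7   → row E = row C − 1·row D = (7, 2, −3)   [check: 2·92 − 3·59 = 7]
  26 = 3·7 + 5   → row F = row D − 3·row E = (5, −7, 11)   [check: −7·92 + 11·59 = 5]
  7 = 1·5 + 2   → row G = row E − 1·row F = (2, 9, −14)   [check: 9·92 − 14·59 = 2]
  5 = 2·2 + 1   → row H = row F − 2·row G = (1, −25, 39)   [check: −25·92 + 39·59 = 1]
  2 = 2·1 + 0   → remainder 0, stop. gcd = 1 (last nonzero row H).
The gcd is 1, so 59 is invertible mod 92. The last nonzero row gives −25·92 + 39·59 = 1, so t = 39. So 59^(−1) ≡ 39 (mod 92). Verify: 59 · 39 = 2301 ≡ 1 (mod 92). ✓

Final answer: 59^(−1) ≡ 39 (mod 92)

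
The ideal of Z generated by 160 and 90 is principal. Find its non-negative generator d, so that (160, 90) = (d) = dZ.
(160, 90) = (10); d = 10

In the PID Z, (a, b) is generated by gcd(a, b). Compute gcd(160, 90) with the extended Euclidean algorithm, tracking rows (r, s, t) with s·160 + t·90 = r:
  row A: (160, 1, 0)   [1·160 + 0·90 = 160]
  row B: (90, 0, 1)   [0·160 + 1·90 = 90]
  160 = 1·90 + 70   → row C = row A − 1·row B = (70, 1, −1)   [check: 1·160 − 1·90 = 70]
  90 = 1·70 + 20   → row D = row B − 1·row C = (20, −1, 2)   [check: −1·160 + 2·90 = 20]
  70 = 3·20 + 10   → row E = row C − 3·row D = (10, 4, −7)   [check: 4·160 − 7·90 = 10]
  20 = 2·10 + 0   → remainder 0, stop. gcd = 10 (last nonzero row E).
So gcd(160, 90) = 10, with Bézout identity 4·160 − 7·90 = 10. Containment (⊇): the Bézout identity exhibits 10 as an element of (160, 90), giving (10) ⊆ (160, 90). Containment (⊆): since 10 | 160 and 10 | 90 (160 = 10·16, 90 = 10·9), every Z-linear combination of 160 and 90 is divisible by 10, so (160, 90) ⊆ (10). Therefore (160, 90) = (10), d = 10.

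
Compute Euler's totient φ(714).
φ(714) = 192

φ is multiplicative, with φ(p^e) = p^e − p^(e−1). Factorise 714 = 2 · 3 · 7 · 17. Then
  φ(714) = (2 − 1) · (3 − 1) · (7 − 1) · (17 − 1) = 1 · 2 · 6 · 16 = 192.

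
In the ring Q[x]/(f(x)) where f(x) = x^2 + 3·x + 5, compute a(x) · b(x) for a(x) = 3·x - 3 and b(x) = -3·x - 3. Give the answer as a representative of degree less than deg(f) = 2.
First multiply in Q[x] without reducing: a · b = 9 - 9·x^2. Now divide by f(x) = x^2 + 3·x + 5, eliminating the leading term at each step:
  leading term -9·x^2: subtract (-9)·f(x) = -9·x^2 - 27·x - 45, leaving 27·x + 54
The degree is now < 2, so this is the remainder. Hence a · b ≡ 27·x + 54 in Q[x]/(f).

Final answer: a · b ≡ 27·x + 54 (mod f(x))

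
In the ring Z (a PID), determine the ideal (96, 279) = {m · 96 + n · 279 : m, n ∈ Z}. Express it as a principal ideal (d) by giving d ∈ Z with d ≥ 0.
In the PID Z, (a, b) is generated by gcd(a, b). Compute gcd(279, 96) with the extended Euclidean algorithm, tracking rows (r, s, t) with s·279 + t·96 = r:
  row A: (279, 1, 0)   [1·279 + 0·96 = 279]
  row B: (96, 0, 1)   [0·279 + 1·96 = 96]
  279 = 2·96 + 87   → row C = row A − 2·row B = (87, 1, −2)   [check: 1·279 − 2·96 = 87]
  96 = 1·87 + 9   → row D = row B − 1·row C = (9, −1, 3)   [check: −1·279 + 3·96 = 9]
  87 = 9·9 + 6   → row E = row C − 9·row D = (6, 10, −29)   [check: 10·279 − 29·96 = 6]
  9 = 1·6 + 3   → row F = row D − 1·row E = (3, −11, 32)   [check: −11·279 + 32·96 = 3]
  6 = 2·3 + 0   → remainder 0, stop. gcd = 3 (last nonzero row F).
So gcd(96, 279) = 3, with Bézout identity −11·279 + 32·96 = 3. Containment (⊇): the Bézout identity exhibits 3 as an element of (96, 279), giving (3) ⊆ (96, 279). Containment (⊆): since 3 | 96 and 3 | 279 (96 = 3·32, 279 = 3·93), every Z-linear combination of 96 and 279 is divisible by 3, so (96, 279) ⊆ (3). Therefore (96, 279) = (3), d = 3.

Final answer: (96, 279) = (3); d = 3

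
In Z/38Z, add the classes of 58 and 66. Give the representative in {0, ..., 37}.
Reduce the summands first: 58 ≡ 20, 66 ≡ 28 (mod 38), so 58 + 66 ≡ 20 + 28 (mod 38). 20 + 28 = 48; 48 = 1·38 + 10, so (58 + 66) mod 38 = 10.

Final answer: 10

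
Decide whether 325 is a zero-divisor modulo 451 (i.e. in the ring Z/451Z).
NO

gcd(325, 451) = 1, so 325 is a unit in Z/451Z (it has a multiplicative inverse). A unit cannot be a zero-divisor: if 325·b ≡ 0 then multiplying both sides by 325^(−1) gives b ≡ 0. So 325 is not a zero-divisor.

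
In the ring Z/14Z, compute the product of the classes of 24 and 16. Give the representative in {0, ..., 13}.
Reduce the factors first: 24 ≡ 10, 16 ≡ 2 (mod 14), so 24 · 16 ≡ 10 · 2 (mod 14). 10 · 2 = 20. Dividing by 14: 20 = 1·14 + 6. So (24 · 16) mod 14 = 6.

Final answer: 6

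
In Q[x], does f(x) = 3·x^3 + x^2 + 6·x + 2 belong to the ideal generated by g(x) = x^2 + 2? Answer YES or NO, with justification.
YES

In Q[x] the ideal (g) consists of all multiples of g, so f ∈ (g) iff g | f, i.e. iff the remainder of f on division by g is 0. Divide f by g (g is monic, so eliminate the leading term of the running remainder at each step):
  leading term 3·x^3: subtract (3·x)·g(x) = 3·x^3 + 6·x, leaving x^2 + 2
  leading term x^2: subtract (1)·g(x) = x^2 + 2, leaving 0
The remainder is 0, so f(x) = g(x) · h(x) with h(x) = 3·x + 1. Hence g | f, i.e. f ∈ (g).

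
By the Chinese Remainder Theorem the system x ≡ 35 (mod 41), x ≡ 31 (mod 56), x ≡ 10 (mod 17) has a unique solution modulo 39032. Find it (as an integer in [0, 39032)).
The moduli 41, 56, 17 are pairwise coprime, so by the CRT there is a unique solution mod 41·56·17 = 39032.
Solve by successive substitution. Start with x ≡ 35 (mod 41).
  Combine with x ≡ 31 (mod 56): write x = 35 + 41·t and require 35 + 41·t ≡ 31 (mod 56), i.e. 41·t ≡ 31 − 35 ≡ 52 (mod 56). Since 41^(−1) ≡ 41 (mod 56), t ≡ 41·52 ≡ 4 (mod 56). So x ≡ 35 + 41·4 = 199 (mod 2296).
  Combine with x ≡ 10 (mod 17): write x = 199 + 2296·t and require 199 + 2296·t ≡ 10 (mod 17), i.e. 2296·t ≡ 10 − 199 ≡ 15 (mod 17). Since 2296^(−1) ≡ 1 (mod 17) (2296 ≡ 1 (mod 17)), t ≡ 1·15 ≡ 15 (mod 17). So x ≡ 199 + 2296·15 = 34639 (mod 39032).
Unique solution in [0, 39032): x = 34639.

Final answer: x ≡ 34639 (mod 39032); the representative in [0, 39032) is 34639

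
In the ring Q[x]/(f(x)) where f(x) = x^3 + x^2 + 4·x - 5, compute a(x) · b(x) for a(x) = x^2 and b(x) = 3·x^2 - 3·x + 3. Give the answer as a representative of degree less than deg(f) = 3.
a · b ≡ -3·x^2 + 39·x - 30 (mod f(x))

First multiply in Q[x] without reducing: a · b = 3·x^4 - 3·x^3 + 3·x^2. Now divide by f(x) = x^3 + x^2 + 4·x - 5, eliminating the leading term at each step:
  leading term 3·x^4: subtract (3·x)·f(x) = 3·x^4 + 3·x^3 + 12·x^2 - 15·x, leaving -6·x^3 - 9·x^2 + 15·x
  leading term -6·x^3: subtract (-6)·f(x) = -6·x^3 - 6·x^2 - 24·x + 30, leaving -3·x^2 + 39·x - 30
The degree is now < 3, so this is the remainder. Hence a · b ≡ -3·x^2 + 39·x - 30 in Q[x]/(f).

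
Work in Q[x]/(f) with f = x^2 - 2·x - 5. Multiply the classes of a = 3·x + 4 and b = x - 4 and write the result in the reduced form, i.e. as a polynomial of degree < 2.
First multiply in Q[x] without reducing: a · b = 3·x^2 - 8·x - 16. Now divide by f(x) = x^2 - 2·x - 5, eliminating the leading term at each step:
  leading term 3·x^2: subtract (3)·f(x) = 3·x^2 - 6·x - 15, leaving -2·x - 1
The degree is now < 2, so this is the remainder. Hence a · b ≡ -2·x - 1 in Q[x]/(f).

Final answer: a · b ≡ -2·x - 1 (mod f(x))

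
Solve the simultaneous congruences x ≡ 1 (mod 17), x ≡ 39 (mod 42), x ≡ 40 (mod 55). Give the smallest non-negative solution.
x ≡ 3945 (mod 39270); the representative in [0, 39270) is 3945

The moduli 17, 42, 55 are pairwise coprime, so by the CRT there is a unique solution mod 17·42·55 = 39270.
Solve by successive substitution. Start with x ≡ 1 (mod 17).
  Combine with x ≡ 39 (mod 42): write x = 1 + 17·t and require 1 + 17·t ≡ 39 (mod 42), i.e. 17·t ≡ 39 − 1 ≡ 38 (mod 42). Since 17^(−1) ≡ 5 (mod 42), t ≡ 5·38 ≡ 22 (mod 42). So x ≡ 1 + 17·22 = 375 (mod 714).
  Combine with x ≡ 40 (mod 55): write x = 375 + 714·t and require 375 + 714·t ≡ 40 (mod 55), i.e. 714·t ≡ 40 − 375 ≡ 50 (mod 55). Since 714^(−1) ≡ 54 (mod 55) (714 ≡ 54 (mod 55)), t ≡ 54·50 ≡ 5 (mod 55). So x ≡ 375 + 714·5 = 3945 (mod 39270).
Unique solution in [0, 39270): x = 3945.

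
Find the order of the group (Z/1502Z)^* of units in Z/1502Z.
|(Z/1502Z)^*| = 750

(Z/1502Z)^* consists of the classes a with gcd(a, 1502) = 1, so its order is φ(1502). φ is multiplicative, with φ(p^e) = p^e − p^(e−1). Factorise 1502 = 2 · 751. Then
  φ(1502) = (2 − 1) · (751 − 1) = 1 · 750 = 750.
Thus |(Z/1502Z)^*| = 750.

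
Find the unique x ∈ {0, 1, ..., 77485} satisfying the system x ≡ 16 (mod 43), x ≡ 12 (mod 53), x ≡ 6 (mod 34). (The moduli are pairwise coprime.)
The moduli 43, 53, 34 are pairwise coprime, so by the CRT there is a unique solution mod 43·53·34 = 77486.
Solve by successive substitution. Start with x ≡ 16 (mod 43).
  Combine with x ≡ 12 (mod 53): write x = 16 + 43·t and require 16 + 43·t ≡ 12 (mod 53), i.e. 43·t ≡ 12 − 16 ≡ 49 (mod 53). Since 43^(−1) ≡ 37 (mod 53), t ≡ 37·49 ≡ 11 (mod 53). So x ≡ 16 + 43·11 = 489 (mod 2279).
  Combine with x ≡ 6 (mod 34): write x = 489 + 2279·t and require 489 + 2279·t ≡ 6 (mod 34), i.e. 2279·t ≡ 6 − 489 ≡ 27 (mod 34). Since 2279^(−1) ≡ 1 (mod 34) (2279 ≡ 1 (mod 34)), t ≡ 1·27 ≡ 27 (mod 34). So x ≡ 489 + 2279·27 = 62022 (mod 77486).
Unique solution in [0, 77486): x = 62022.

Final answer: x ≡ 62022 (mod 77486); the representative in [0, 77486) is 62022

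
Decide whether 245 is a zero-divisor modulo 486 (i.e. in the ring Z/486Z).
NO

gcd(245, 486) = 1, so 245 is a unit in Z/486Z (it has a multiplicative inverse). A unit cannot be a zero-divisor: if 245·b ≡ 0 then multiplying both sides by 245^(−1) gives b ≡ 0. So 245 is not a zero-divisor.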